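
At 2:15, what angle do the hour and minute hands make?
Hour hand position: 2 x 30 + 15 x 0.5 = 67.5 degrees
Minute hand position: 15 x 6 = 90 degrees
Difference: |67.5 - 90| = 22.5 degrees
The angle between the hands is 22.5 degrees

Final answer: 22.5 degrees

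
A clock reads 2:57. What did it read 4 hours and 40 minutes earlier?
Starting time: 2:57 = 177 total minutes past 12:00
Subtracting: 4 hours and 40 minutes = 280 minutes
177 - 280 = -103 (negative, add 12 hours = 720) = 617 minutes
= 10 hours and 17 minutes past 12:00 = 10:17

Final answer: 10:17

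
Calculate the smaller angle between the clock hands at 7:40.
Hour hand position: 7 x 30 + 40 x 0.5 = 230 degrees
Minute hand position: 40 x 6 = 240 degrees
Difference: |230 - 240| = 10 degrees
The angle between the hands is 10 degrees

Final answer: 10 degrees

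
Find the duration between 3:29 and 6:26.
From 3:29 to 6:26:
(6 x 60 + 26) - (3 x 60 + 29) = 386 - 209 = 177 minutes
= 2 hours and 57 minutes

Final answer: 2 hours and 57 minutes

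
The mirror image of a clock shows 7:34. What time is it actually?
Reflection across the vertical (12-6) axis maps a hand at angle A degrees to (360 - A) degrees, which sends a reading of T minutes past 12:00 to (720 - T) minutes past 12:00.
Mirror reads 7:34 = 454 minutes past 12:00.
Actual time: (720 - 454) mod 720 = 266 minutes = 4:26.

Final answer: 4:26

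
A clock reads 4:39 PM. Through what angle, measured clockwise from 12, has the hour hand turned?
The hour hand moves 30 degrees per hour and 0.5 degrees per minute.
At 4:39: (4) x 30 + 39 x 0.5 = 120 + 19.5 = 139.5 degrees

Final answer: 139.5 degrees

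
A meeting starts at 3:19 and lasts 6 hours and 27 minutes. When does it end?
Starting time: 3:19
Adding 27 minutes to 19 minutes: 19 + 27 = 46 minutes
Adding 6 hours: 3 + 6 = 9
Final time: 9:46

Final answer: 9:46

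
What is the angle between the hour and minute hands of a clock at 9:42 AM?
Hour hand position: 9 x 30 + 42 x 0.5 = 291 degrees
Minute hand position: 42 x 6 = 252 degrees
Difference: |291 - 252| = 39 degrees
The angle between the hands is 39 degrees

Final answer: 39 degrees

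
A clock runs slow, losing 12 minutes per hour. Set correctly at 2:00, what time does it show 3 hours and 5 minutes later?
For every 60 true minutes, the faulty clock advances 60 - 12 = 48 minutes.
True elapsed: 3 hours and 5 minutes = 185 minutes.
Faulty clock advances: 185 x 48/60 = 148 minutes (drift: 37 minutes behind).
Shown time: 2:00 + 148 minutes = 4:28.

Final answer: 4:28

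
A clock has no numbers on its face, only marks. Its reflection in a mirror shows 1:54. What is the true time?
Reflection across the vertical (12-6) axis maps a hand at angle A degrees to (360 - A) degrees, which sends a reading of T minutes past 12:00 to (720 - T) minutes past 12:00.
Mirror reads 1:54 = 114 minutes past 12:00.
Actual time: (720 - 114) mod 720 = 606 minutes = 10:06.

Final answer: 10:06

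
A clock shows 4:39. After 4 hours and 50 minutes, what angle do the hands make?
First find the time 4 hours and 50 minutes after 4:39.
Total minutes: 4 x 60 + 39 + 4 x 60 + 50 = 569.
569 mod 720 = 569 minutes = 9:29.
Now compute the angle at 9:29:
Hour hand: 9 x 30 + 29 x 0.5 = 284.5 degrees
Minute hand: 29 x 6 = 174 degrees
Difference: |284.5 - 174| = 110.5 degrees
The angle is 110.5 degrees

Final answer: 110.5 degrees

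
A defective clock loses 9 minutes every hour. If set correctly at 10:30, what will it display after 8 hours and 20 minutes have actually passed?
For every 60 true minutes, the faulty clock advances 60 - 9 = 51 minutes.
True elapsed: 8 hours and 20 minutes = 500 minutes.
Faulty clock advances: 500 x 51/60 = 425 minutes (drift: 75 minutes behind).
Shown time: 10:30 + 425 minutes = 5:35.

Final answer: 5:35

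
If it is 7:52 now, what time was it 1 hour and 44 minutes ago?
Starting time: 7:52 = 472 total minutes past 12:00
Subtracting: 1 hour and 44 minutes = 104 minutes
472 - 104 = 368 minutes
= 6 hours and 8 minutes past 12:00 = 6:08

Final answer: 6:08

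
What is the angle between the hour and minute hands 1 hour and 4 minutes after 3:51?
First find the time 1 hour and 4 minutes after 3:51.
Total minutes: 3 x 60 + 51 + 1 x 60 + 4 = 295.
295 mod 720 = 295 minutes = 4:55.
Now compute the angle at 4:55:
Hour hand: 4 x 30 + 55 x 0.5 = 147.5 degrees
Minute hand: 55 x 6 = 330 degrees
Difference: |147.5 - 330| = 182.5 degrees
Smaller angle: 360 - 182.5 = 177.5 degrees

Final answer: 177.5 degrees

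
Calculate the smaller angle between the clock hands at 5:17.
Hour hand position: 5 x 30 + 17 x 0.5 = 158.5 degrees
Minute hand position: 17 x 6 = 102 degrees
Difference: |158.5 - 102| = 56.5 degrees
The angle between the hands is 56.5 degrees

Final answer: 56.5 degrees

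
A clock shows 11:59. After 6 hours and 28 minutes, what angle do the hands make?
First find the time 6 hours and 28 minutes after 11:59.
Total minutes: 11 x 60 + 59 + 6 x 60 + 28 = 1107.
1107 mod 720 = 387 minutes = 6:27.
Now compute the angle at 6:27:
Hour hand: 6 x 30 + 27 x 0.5 = 193.5 degrees
Minute hand: 27 x 6 = 162 degrees
Difference: |193.5 - 162| = 31.5 degrees
The angle is 31.5 degrees

Final answer: 31.5 degrees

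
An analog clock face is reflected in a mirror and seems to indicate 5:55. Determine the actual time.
Reflection across the vertical (12-6) axis maps a hand at angle A degrees to (360 - A) degrees, which sends a reading of T minutes past 12:00 to (720 - T) minutes past 12:00.
Mirror reads 5:55 = 355 minutes past 12:00.
Actual time: (720 - 355) mod 720 = 365 minutes = 6:05.

Final answer: 6:05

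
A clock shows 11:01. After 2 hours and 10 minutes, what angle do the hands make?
First find the time 2 hours and 10 minutes after 11:01.
Total minutes: 11 x 60 + 1 + 2 x 60 + 10 = 791.
791 mod 720 = 71 minutes = 1:11.
Now compute the angle at 1:11:
Hour hand: 1 x 30 + 11 x 0.5 = 35.5 degrees
Minute hand: 11 x 6 = 66 degrees
Difference: |35.5 - 66| = 30.5 degrees
The angle is 30.5 degrees

Final answer: 30.5 degrees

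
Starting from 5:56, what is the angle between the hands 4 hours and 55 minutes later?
First find the time 4 hours and 55 minutes after 5:56.
Total minutes: 5 x 60 + 56 + 4 x 60 + 55 = 651.
651 mod 720 = 651 minutes = 10:51.
Now compute the angle at 10:51:
Hour hand: 10 x 30 + 51 x 0.5 = 325.5 degrees
Minute hand: 51 x 6 = 306 degrees
Difference: |325.5 - 306| = 19.5 degrees
The angle is 19.5 degrees

Final answer: 19.5 degrees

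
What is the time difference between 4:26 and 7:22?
From 4:26 to 7:22:
(7 x 60 + 22) - (4 x 60 + 26) = 442 - 266 = 176 minutes
= 2 hours and 56 minutes

Final answer: 2 hours and 56 minutes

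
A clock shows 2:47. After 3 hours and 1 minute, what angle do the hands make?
First find the time 3 hours and 1 minute after 2:47.
Total minutes: 2 x 60 + 47 + 3 x 60 + 1 = 348.
348 mod 720 = 348 minutes = 5:48.
Now compute the angle at 5:48:
Hour hand: 5 x 30 + 48 x 0.5 = 174 degrees
Minute hand: 48 x 6 = 288 degrees
Difference: |174 - 288| = 114 degrees
The angle is 114 degrees

Final answer: 114 degrees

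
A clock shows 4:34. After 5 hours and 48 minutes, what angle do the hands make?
First find the time 5 hours and 48 minutes after 4:34.
Total minutes: 4 x 60 + 34 + 5 x 60 + 48 = 622.
622 mod 720 = 622 minutes = 10:22.
Now compute the angle at 10:22:
Hour hand: 10 x 30 + 22 x 0.5 = 311 degrees
Minute hand: 22 x 6 = 132 degrees
Difference: |311 - 132| = 179 degrees
The angle is 179 degrees

Final answer: 179 degrees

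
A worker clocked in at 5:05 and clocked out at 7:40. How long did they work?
From 5:05 to 7:40:
(7 x 60 + 40) - (5 x 60 + 5) = 460 - 305 = 155 minutes
= 2 hours and 35 minutes

Final answer: 2 hours and 35 minutes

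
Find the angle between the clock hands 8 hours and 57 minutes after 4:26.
First find the time 8 hours and 57 minutes after 4:26.
Total minutes: 4 x 60 + 26 + 8 x 60 + 57 = 803.
803 mod 720 = 83 minutes = 1:23.
Now compute the angle at 1:23:
Hour hand: 1 x 30 + 23 x 0.5 = 41.5 degrees
Minute hand: 23 x 6 = 138 degrees
Difference: |41.5 - 138| = 96.5 degrees
The angle is 96.5 degrees

Final answer: 96.5 degrees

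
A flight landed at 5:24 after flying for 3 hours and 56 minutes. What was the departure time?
Starting time: 5:24 = 324 total minutes past 12:00
Subtracting: 3 hours and 56 minutes = 236 minutes
324 - 236 = 88 minutes
= 1 hour and 28 minutes past 12:00 = 1:28

Final answer: 1:28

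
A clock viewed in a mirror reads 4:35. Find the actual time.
Reflection across the vertical (12-6) axis maps a hand at angle A degrees to (360 - A) degrees, which sends a reading of T minutes past 12:00 to (720 - T) minutes past 12:00.
Mirror reads 4:35 = 275 minutes past 12:00.
Actual time: (720 - 275) mod 720 = 445 minutes = 7:25.

Final answer: 7:25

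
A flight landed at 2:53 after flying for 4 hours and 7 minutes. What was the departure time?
Starting time: 2:53 = 173 total minutes past 12:00
Subtracting: 4 hours and 7 minutes = 247 minutes
173 - 247 = -74 (negative, add 12 hours = 720) = 646 minutes
= 10 hours and 46 minutes past 12:00 = 10:46

Final answer: 10:46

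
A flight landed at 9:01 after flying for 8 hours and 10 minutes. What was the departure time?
Starting time: 9:01 = 541 total minutes past 12:00
Subtracting: 8 hours and 10 minutes = 490 minutes
541 - 490 = 51 minutes
= 51 minutes past 12:00 = 12:51

Final answer: 12:51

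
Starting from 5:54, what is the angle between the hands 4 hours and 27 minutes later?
First find the time 4 hours and 27 minutes after 5:54.
Total minutes: 5 x 60 + 54 + 4 x 60 + 27 = 621.
621 mod 720 = 621 minutes = 10:21.
Now compute the angle at 10:21:
Hour hand: 10 x 30 + 21 x 0.5 = 310.5 degrees
Minute hand: 21 x 6 = 126 degrees
Difference: |310.5 - 126| = 184.5 degrees
Smaller angle: 360 - 184.5 = 175.5 degrees

Final answer: 175.5 degrees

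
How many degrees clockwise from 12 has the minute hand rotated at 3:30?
The minute hand moves 6 degrees per minute.
At 3:30: 30 x 6 = 180 degrees

Final answer: 180 degrees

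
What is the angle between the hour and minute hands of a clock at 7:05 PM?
Hour hand position: 7 x 30 + 5 x 0.5 = 212.5 degrees
Minute hand position: 5 x 6 = 30 degrees
Difference: |212.5 - 30| = 182.5 degrees
Since 182.5 > 180, the smaller angle is 360 - 182.5 = 177.5 degrees

Final answer: 177.5 degrees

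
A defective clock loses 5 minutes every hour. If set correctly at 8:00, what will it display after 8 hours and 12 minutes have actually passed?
For every 60 true minutes, the faulty clock advances 60 - 5 = 55 minutes.
True elapsed: 8 hours and 12 minutes = 492 minutes.
Faulty clock advances: 492 x 55/60 = 451 minutes (drift: 41 minutes behind).
Shown time: 8:00 + 451 minutes = 3:31.

Final answer: 3:31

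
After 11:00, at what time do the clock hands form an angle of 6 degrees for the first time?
At t minutes past 11:00, the hour hand is at 30 x 11 + 0.5t degrees and the minute hand is at 6t degrees.
The smaller angle between them is 6 degrees when |30H - 5.5t| = 6 or |30H - 5.5t| = 354.
With H = 11, solve 30 x 11 - 5.5t = +/- target for each target:
  t = (30 x 11 - 6) / 5.5 = 58.91
  t = (30 x 11 + 6) / 5.5 = 61.09 (outside (0, 60))
  t = (30 x 11 - 354) / 5.5 = -4.36 (outside (0, 60))
  t = (30 x 11 + 354) / 5.5 = 124.36 (outside (0, 60))
Valid solutions in (0, 60): {58.91} minutes.
The first occurrence is t = 58.91 minutes.
The hands form a 6-degree angle at 58.91 minutes past 11:00.

Final answer: 58.91 minutes past 11:00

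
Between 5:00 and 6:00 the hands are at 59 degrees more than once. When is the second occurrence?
At t minutes past 5:00, the hour hand is at 30 x 5 + 0.5t degrees and the minute hand is at 6t degrees.
The smaller angle between them is 59 degrees when |30H - 5.5t| = 59 or |30H - 5.5t| = 301.
With H = 5, solve 30 x 5 - 5.5t = +/- target for each target:
  t = (30 x 5 - 59) / 5.5 = 16.55
  t = (30 x 5 + 59) / 5.5 = 38
  t = (30 x 5 - 301) / 5.5 = -27.45 (outside (0, 60))
  t = (30 x 5 + 301) / 5.5 = 82 (outside (0, 60))
Valid solutions in (0, 60): {16.55, 38} minutes.
The second occurrence is t = 38 minutes.
The hands form a 59-degree angle at 38 minutes past 5:00.

Final answer: 38 minutes past 5:00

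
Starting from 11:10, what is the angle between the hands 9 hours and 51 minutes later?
First find the time 9 hours and 51 minutes after 11:10.
Total minutes: 11 x 60 + 10 + 9 x 60 + 51 = 1261.
1261 mod 720 = 541 minutes = 9:01.
Now compute the angle at 9:01:
Hour hand: 9 x 30 + 1 x 0.5 = 270.5 degrees
Minute hand: 1 x 6 = 6 degrees
Difference: |270.5 - 6| = 264.5 degrees
Smaller angle: 360 - 264.5 = 95.5 degrees

Final answer: 95.5 degrees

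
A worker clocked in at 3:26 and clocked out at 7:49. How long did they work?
From 3:26 to 7:49:
(7 x 60 + 49) - (3 x 60 + 26) = 469 - 206 = 263 minutes
= 4 hours and 23 minutes

Final answer: 4 hours and 23 minutes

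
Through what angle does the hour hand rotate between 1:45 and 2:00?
The hour hand moves 0.5 degrees per minute.
Time elapsed: 2:00 - 1:45 = 15 minutes
Angular displacement: 15 x 0.5 = 7.5 degrees

Final answer: 7.5 degrees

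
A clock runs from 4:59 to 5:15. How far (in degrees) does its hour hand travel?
The hour hand moves 0.5 degrees per minute.
Time elapsed: 5:15 - 4:59 = 16 minutes
Angular displacement: 16 x 0.5 = 8 degrees

Final answer: 8 degrees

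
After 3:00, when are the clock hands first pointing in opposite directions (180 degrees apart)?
For hands to be 180 degrees apart: |30H - 5.5t| = 180
With H = 3: t = (30 x 3 + 180)/5.5 = 49.09 or t = (30 x 3 - 180)/5.5 = -16.36
First valid solution (0 < t < 60): t = 49.09 minutes
The hands are opposite at 49.09 minutes past 3:00.

Final answer: 49.09 minutes past 3:00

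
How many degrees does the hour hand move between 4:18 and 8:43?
The hour hand moves 0.5 degrees per minute.
Time elapsed: 8:43 - 4:18 = 265 minutes
Angular displacement: 265 x 0.5 = 132.5 degrees

Final answer: 132.5 degrees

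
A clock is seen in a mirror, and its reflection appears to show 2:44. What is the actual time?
Reflection across the vertical (12-6) axis maps a hand at angle A degrees to (360 - A) degrees, which sends a reading of T minutes past 12:00 to (720 - T) minutes past 12:00.
Mirror reads 2:44 = 164 minutes past 12:00.
Actual time: (720 - 164) mod 720 = 556 minutes = 9:16.

Final answer: 9:16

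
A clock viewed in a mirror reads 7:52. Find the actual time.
Reflection across the vertical (12-6) axis maps a hand at angle A degrees to (360 - A) degrees, which sends a reading of T minutes past 12:00 to (720 - T) minutes past 12:00.
Mirror reads 7:52 = 472 minutes past 12:00.
Actual time: (720 - 472) mod 720 = 248 minutes = 4:08.

Final answer: 4:08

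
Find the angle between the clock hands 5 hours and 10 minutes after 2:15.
First find the time 5 hours and 10 minutes after 2:15.
Total minutes: 2 x 60 + 15 + 5 x 60 + 10 = 445.
445 mod 720 = 445 minutes = 7:25.
Now compute the angle at 7:25:
Hour hand: 7 x 30 + 25 x 0.5 = 222.5 degrees
Minute hand: 25 x 6 = 150 degrees
Difference: |222.5 - 150| = 72.5 degrees
The angle is 72.5 degrees

Final answer: 72.5 degrees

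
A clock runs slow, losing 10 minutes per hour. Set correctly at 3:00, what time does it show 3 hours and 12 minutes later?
For every 60 true minutes, the faulty clock advances 60 - 10 = 50 minutes.
True elapsed: 3 hours and 12 minutes = 192 minutes.
Faulty clock advances: 192 x 50/60 = 160 minutes (drift: 32 minutes behind).
Shown time: 3:00 + 160 minutes = 5:40.

Final answer: 5:40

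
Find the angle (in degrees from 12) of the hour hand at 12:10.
The hour hand moves 30 degrees per hour and 0.5 degrees per minute.
At 12:10: (0) x 30 + 10 x 0.5 = 0 + 5 = 5 degrees

Final answer: 5 degrees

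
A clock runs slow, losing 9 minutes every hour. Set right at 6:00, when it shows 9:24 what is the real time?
For every 60 true minutes, the faulty clock advances 51 minutes, so 1 faulty-clock minute corresponds to 60/51 true minutes.
From 6:00 to 9:24 on the faulty dial is 204 minutes.
True elapsed: 204 x 60/51 = 240 minutes = 4 hours.
True time: 6:00 + 4 hours = 10:00.

Final answer: 10:00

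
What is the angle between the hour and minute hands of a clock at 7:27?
Hour hand position: 7 x 30 + 27 x 0.5 = 223.5 degrees
Minute hand position: 27 x 6 = 162 degrees
Difference: |223.5 - 162| = 61.5 degrees
The angle between the hands is 61.5 degrees

Final answer: 61.5 degrees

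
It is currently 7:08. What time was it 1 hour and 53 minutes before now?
Starting time: 7:08 = 428 total minutes past 12:00
Subtracting: 1 hour and 53 minutes = 113 minutes
428 - 113 = 315 minutes
= 5 hours and 15 minutes past 12:00 = 5:15

Final answer: 5:15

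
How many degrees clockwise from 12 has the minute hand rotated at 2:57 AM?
The minute hand moves 6 degrees per minute.
At 2:57: 57 x 6 = 342 degrees

Final answer: 342 degrees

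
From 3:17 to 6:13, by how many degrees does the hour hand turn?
The hour hand moves 0.5 degrees per minute.
Time elapsed: 6:13 - 3:17 = 176 minutes
Angular displacement: 176 x 0.5 = 88 degrees

Final answer: 88 degrees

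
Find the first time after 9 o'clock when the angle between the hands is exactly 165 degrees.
At t minutes past 9:00, the hour hand is at 30 x 9 + 0.5t degrees and the minute hand is at 6t degrees.
The smaller angle between them is 165 degrees when |30H - 5.5t| = 165 or |30H - 5.5t| = 195.
With H = 9, solve 30 x 9 - 5.5t = +/- target for each target:
  t = (30 x 9 - 165) / 5.5 = 19.09
  t = (30 x 9 + 165) / 5.5 = 79.09 (outside (0, 60))
  t = (30 x 9 - 195) / 5.5 = 13.64
  t = (30 x 9 + 195) / 5.5 = 84.55 (outside (0, 60))
Valid solutions in (0, 60): {13.64, 19.09} minutes.
The first occurrence is t = 13.64 minutes.
The hands form a 165-degree angle at 13.64 minutes past 9:00.

Final answer: 13.64 minutes past 9:00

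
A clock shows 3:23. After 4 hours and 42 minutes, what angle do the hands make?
First find the time 4 hours and 42 minutes after 3:23.
Total minutes: 3 x 60 + 23 + 4 x 60 + 42 = 485.
485 mod 720 = 485 minutes = 8:05.
Now compute the angle at 8:05:
Hour hand: 8 x 30 + 5 x 0.5 = 242.5 degrees
Minute hand: 5 x 6 = 30 degrees
Difference: |242.5 - 30| = 212.5 degrees
Smaller angle: 360 - 212.5 = 147.5 degrees

Final answer: 147.5 degrees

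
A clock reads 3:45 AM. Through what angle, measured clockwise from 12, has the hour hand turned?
The hour hand moves 30 degrees per hour and 0.5 degrees per minute.
At 3:45: (3) x 30 + 45 x 0.5 = 90 + 22.5 = 112.5 degrees

Final answer: 112.5 degrees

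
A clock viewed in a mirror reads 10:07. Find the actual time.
Reflection across the vertical (12-6) axis maps a hand at angle A degrees to (360 - A) degrees, which sends a reading of T minutes past 12:00 to (720 - T) minutes past 12:00.
Mirror reads 10:07 = 607 minutes past 12:00.
Actual time: (720 - 607) mod 720 = 113 minutes = 1:53.

Final answer: 1:53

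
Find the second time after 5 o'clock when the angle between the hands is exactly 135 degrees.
At t minutes past 5:00, the hour hand is at 30 x 5 + 0.5t degrees and the minute hand is at 6t degrees.
The smaller angle between them is 135 degrees when |30H - 5.5t| = 135 or |30H - 5.5t| = 225.
With H = 5, solve 30 x 5 - 5.5t = +/- target for each target:
  t = (30 x 5 - 135) / 5.5 = 2.73
  t = (30 x 5 + 135) / 5.5 = 51.82
  t = (30 x 5 - 225) / 5.5 = -13.64 (outside (0, 60))
  t = (30 x 5 + 225) / 5.5 = 68.18 (outside (0, 60))
Valid solutions in (0, 60): {2.73, 51.82} minutes.
The second occurrence is t = 51.82 minutes.
The hands form a 135-degree angle at 51.82 minutes past 5:00.

Final answer: 51.82 minutes past 5:00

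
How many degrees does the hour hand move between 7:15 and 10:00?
The hour hand moves 0.5 degrees per minute.
Time elapsed: 10:00 - 7:15 = 165 minutes
Angular displacement: 165 x 0.5 = 82.5 degrees

Final answer: 82.5 degrees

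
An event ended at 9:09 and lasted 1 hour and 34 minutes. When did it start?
Starting time: 9:09 = 549 total minutes past 12:00
Subtracting: 1 hour and 34 minutes = 94 minutes
549 - 94 = 455 minutes
= 7 hours and 35 minutes past 12:00 = 7:35

Final answer: 7:35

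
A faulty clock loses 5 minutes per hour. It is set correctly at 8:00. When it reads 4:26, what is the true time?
For every 60 true minutes, the faulty clock advances 55 minutes, so 1 faulty-clock minute corresponds to 60/55 true minutes.
From 8:00 to 4:26 on the faulty dial is 506 minutes.
True elapsed: 506 x 60/55 = 552 minutes = 9 hours and 12 minutes.
True time: 8:00 + 9 hours and 12 minutes = 5:12.

Final answer: 5:12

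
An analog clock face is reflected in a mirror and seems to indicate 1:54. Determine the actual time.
Reflection across the vertical (12-6) axis maps a hand at angle A degrees to (360 - A) degrees, which sends a reading of T minutes past 12:00 to (720 - T) minutes past 12:00.
Mirror reads 1:54 = 114 minutes past 12:00.
Actual time: (720 - 114) mod 720 = 606 minutes = 10:06.

Final answer: 10:06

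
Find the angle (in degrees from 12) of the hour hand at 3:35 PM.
The hour hand moves 30 degrees per hour and 0.5 degrees per minute.
At 3:35: (3) x 30 + 35 x 0.5 = 90 + 17.5 = 107.5 degrees

Final answer: 107.5 degrees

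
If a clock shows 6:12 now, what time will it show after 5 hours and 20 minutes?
Starting time: 6:12
Adding 20 minutes to 12 minutes: 12 + 20 = 32 minutes
Adding 5 hours: 6 + 5 = 11
Final time: 11:32

Final answer: 11:32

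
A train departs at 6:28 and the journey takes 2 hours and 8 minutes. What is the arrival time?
Starting time: 6:28
Adding 8 minutes to 28 minutes: 28 + 8 = 36 minutes
Adding 2 hours: 6 + 2 = 8
Final time: 8:36

Final answer: 8:36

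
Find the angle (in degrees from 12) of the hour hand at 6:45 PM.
The hour hand moves 30 degrees per hour and 0.5 degrees per minute.
At 6:45: (6) x 30 + 45 x 0.5 = 180 + 22.5 = 202.5 degrees

Final answer: 202.5 degrees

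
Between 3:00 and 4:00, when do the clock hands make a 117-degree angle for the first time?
At t minutes past 3:00, the hour hand is at 30 x 3 + 0.5t degrees and the minute hand is at 6t degrees.
The smaller angle between them is 117 degrees when |30H - 5.5t| = 117 or |30H - 5.5t| = 243.
With H = 3, solve 30 x 3 - 5.5t = +/- target for each target:
  t = (30 x 3 - 117) / 5.5 = -4.91 (outside (0, 60))
  t = (30 x 3 + 117) / 5.5 = 37.64
  t = (30 x 3 - 243) / 5.5 = -27.82 (outside (0, 60))
  t = (30 x 3 + 243) / 5.5 = 60.55 (outside (0, 60))
Valid solutions in (0, 60): {37.64} minutes.
The first occurrence is t = 37.64 minutes.
The hands form a 117-degree angle at 37.64 minutes past 3:00.

Final answer: 37.64 minutes past 3:00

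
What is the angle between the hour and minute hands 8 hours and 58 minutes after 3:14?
First find the time 8 hours and 58 minutes after 3:14.
Total minutes: 3 x 60 + 14 + 8 x 60 + 58 = 732.
732 mod 720 = 12 minutes = 12:12.
Now compute the angle at 12:12:
Hour hand: 0 x 30 + 12 x 0.5 = 6 degrees
Minute hand: 12 x 6 = 72 degrees
Difference: |6 - 72| = 66 degrees
The angle is 66 degrees

Final answer: 66 degrees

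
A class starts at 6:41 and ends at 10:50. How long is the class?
From 6:41 to 10:50:
(10 x 60 + 50) - (6 x 60 + 41) = 650 - 401 = 249 minutes
= 4 hours and 9 minutes

Final answer: 4 hours and 9 minutes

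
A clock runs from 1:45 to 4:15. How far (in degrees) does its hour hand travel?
The hour hand moves 0.5 degrees per minute.
Time elapsed: 4:15 - 1:45 = 150 minutes
Angular displacement: 150 x 0.5 = 75 degrees

Final answer: 75 degrees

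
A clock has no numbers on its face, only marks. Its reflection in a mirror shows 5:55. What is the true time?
Reflection across the vertical (12-6) axis maps a hand at angle A degrees to (360 - A) degrees, which sends a reading of T minutes past 12:00 to (720 - T) minutes past 12:00.
Mirror reads 5:55 = 355 minutes past 12:00.
Actual time: (720 - 355) mod 720 = 365 minutes = 6:05.

Final answer: 6:05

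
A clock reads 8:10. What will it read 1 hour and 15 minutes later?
Starting time: 8:10
Adding 15 minutes to 10 minutes: 10 + 15 = 25 minutes
Adding 1 hour: 8 + 1 = 9
Final time: 9:25

Final answer: 9:25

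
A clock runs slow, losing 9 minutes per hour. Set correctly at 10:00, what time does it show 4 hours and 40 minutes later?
For every 60 true minutes, the faulty clock advances 60 - 9 = 51 minutes.
True elapsed: 4 hours and 40 minutes = 280 minutes.
Faulty clock advances: 280 x 51/60 = 238 minutes (drift: 42 minutes behind).
Shown time: 10:00 + 238 minutes = 1:58.

Final answer: 1:58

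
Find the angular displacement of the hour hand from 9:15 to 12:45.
The hour hand moves 0.5 degrees per minute.
Time elapsed: 12:45 - 9:15 = 210 minutes
Angular displacement: 210 x 0.5 = 105 degrees

Final answer: 105 degrees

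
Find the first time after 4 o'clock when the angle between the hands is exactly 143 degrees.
At t minutes past 4:00, the hour hand is at 30 x 4 + 0.5t degrees and the minute hand is at 6t degrees.
The smaller angle between them is 143 degrees when |30H - 5.5t| = 143 or |30H - 5.5t| = 217.
With H = 4, solve 30 x 4 - 5.5t = +/- target for each target:
  t = (30 x 4 - 143) / 5.5 = -4.18 (outside (0, 60))
  t = (30 x 4 + 143) / 5.5 = 47.82
  t = (30 x 4 - 217) / 5.5 = -17.64 (outside (0, 60))
  t = (30 x 4 + 217) / 5.5 = 61.27 (outside (0, 60))
Valid solutions in (0, 60): {47.82} minutes.
The first occurrence is t = 47.82 minutes.
The hands form a 143-degree angle at 47.82 minutes past 4:00.

Final answer: 47.82 minutes past 4:00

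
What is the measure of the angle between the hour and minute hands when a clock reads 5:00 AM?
Hour hand position: 5 x 30 + 0 x 0.5 = 150 degrees
Minute hand position: 0 x 6 = 0 degrees
Difference: |150 - 0| = 150 degrees
The angle between the hands is 150 degrees

Final answer: 150 degrees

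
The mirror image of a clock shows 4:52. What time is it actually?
Reflection across the vertical (12-6) axis maps a hand at angle A degrees to (360 - A) degrees, which sends a reading of T minutes past 12:00 to (720 - T) minutes past 12:00.
Mirror reads 4:52 = 292 minutes past 12:00.
Actual time: (720 - 292) mod 720 = 428 minutes = 7:08.

Final answer: 7:08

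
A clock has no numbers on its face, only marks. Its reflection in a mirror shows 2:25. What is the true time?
Reflection across the vertical (12-6) axis maps a hand at angle A degrees to (360 - A) degrees, which sends a reading of T minutes past 12:00 to (720 - T) minutes past 12:00.
Mirror reads 2:25 = 145 minutes past 12:00.
Actual time: (720 - 145) mod 720 = 575 minutes = 9:35.

Final answer: 9:35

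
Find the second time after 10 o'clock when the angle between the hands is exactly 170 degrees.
At t minutes past 10:00, the hour hand is at 30 x 10 + 0.5t degrees and the minute hand is at 6t degrees.
The smaller angle between them is 170 degrees when |30H - 5.5t| = 170 or |30H - 5.5t| = 190.
With H = 10, solve 30 x 10 - 5.5t = +/- target for each target:
  t = (30 x 10 - 170) / 5.5 = 23.64
  t = (30 x 10 + 170) / 5.5 = 85.45 (outside (0, 60))
  t = (30 x 10 - 190) / 5.5 = 20
  t = (30 x 10 + 190) / 5.5 = 89.09 (outside (0, 60))
Valid solutions in (0, 60): {20, 23.64} minutes.
The second occurrence is t = 23.64 minutes.
The hands form a 170-degree angle at 23.64 minutes past 10:00.

Final answer: 23.64 minutes past 10:00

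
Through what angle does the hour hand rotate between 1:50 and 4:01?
The hour hand moves 0.5 degrees per minute.
Time elapsed: 4:01 - 1:50 = 131 minutes
Angular displacement: 131 x 0.5 = 65.5 degrees

Final answer: 65.5 degrees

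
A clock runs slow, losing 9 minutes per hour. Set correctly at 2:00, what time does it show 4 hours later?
For every 60 true minutes, the faulty clock advances 60 - 9 = 51 minutes.
True elapsed: 4 hours = 240 minutes.
Faulty clock advances: 240 x 51/60 = 204 minutes (drift: 36 minutes behind).
Shown time: 2:00 + 204 minutes = 5:24.

Final answer: 5:24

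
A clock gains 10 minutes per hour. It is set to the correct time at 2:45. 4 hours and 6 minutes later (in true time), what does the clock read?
For every 60 true minutes, the faulty clock advances 60 + 10 = 70 minutes.
True elapsed: 4 hours and 6 minutes = 246 minutes.
Faulty clock advances: 246 x 70/60 = 287 minutes (drift: 41 minutes ahead).
Shown time: 2:45 + 287 minutes = 7:32.

Final answer: 7:32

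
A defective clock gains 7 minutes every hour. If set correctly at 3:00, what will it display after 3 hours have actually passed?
For every 60 true minutes, the faulty clock advances 60 + 7 = 67 minutes.
True elapsed: 3 hours = 180 minutes.
Faulty clock advances: 180 x 67/60 = 201 minutes (drift: 21 minutes ahead).
Shown time: 3:00 + 201 minutes = 6:21.

Final answer: 6:21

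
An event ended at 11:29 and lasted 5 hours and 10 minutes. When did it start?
Starting time: 11:29 = 689 total minutes past 12:00
Subtracting: 5 hours and 10 minutes = 310 minutes
689 - 310 = 379 minutes
= 6 hours and 19 minutes past 12:00 = 6:19

Final answer: 6:19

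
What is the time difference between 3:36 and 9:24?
From 3:36 to 9:24:
(9 x 60 + 24) - (3 x 60 + 36) = 564 - 216 = 348 minutes
= 5 hours and 48 minutes

Final answer: 5 hours and 48 minutes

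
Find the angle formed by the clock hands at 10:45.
Hour hand position: 10 x 30 + 45 x 0.5 = 322.5 degrees
Minute hand position: 45 x 6 = 270 degrees
Difference: |322.5 - 270| = 52.5 degrees
The angle between the hands is 52.5 degrees

Final answer: 52.5 degrees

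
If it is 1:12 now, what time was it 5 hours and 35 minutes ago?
Starting time: 1:12 = 72 total minutes past 12:00
Subtracting: 5 hours and 35 minutes = 335 minutes
72 - 335 = -263 (negative, add 12 hours = 720) = 457 minutes
= 7 hours and 37 minutes past 12:00 = 7:37

Final answer: 7:37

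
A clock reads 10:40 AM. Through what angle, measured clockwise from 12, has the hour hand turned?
The hour hand moves 30 degrees per hour and 0.5 degrees per minute.
At 10:40: (10) x 30 + 40 x 0.5 = 300 + 20 = 320 degrees

Final answer: 320 degrees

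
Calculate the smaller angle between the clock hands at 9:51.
Hour hand position: 9 x 30 + 51 x 0.5 = 295.5 degrees
Minute hand position: 51 x 6 = 306 degrees
Difference: |295.5 - 306| = 10.5 degrees
The angle between the hands is 10.5 degrees

Final answer: 10.5 degrees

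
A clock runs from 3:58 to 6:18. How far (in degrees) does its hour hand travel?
The hour hand moves 0.5 degrees per minute.
Time elapsed: 6:18 - 3:58 = 140 minutes
Angular displacement: 140 x 0.5 = 70 degrees

Final answer: 70 degrees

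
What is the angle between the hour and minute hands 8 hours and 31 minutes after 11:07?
First find the time 8 hours and 31 minutes after 11:07.
Total minutes: 11 x 60 + 7 + 8 x 60 + 31 = 1178.
1178 mod 720 = 458 minutes = 7:38.
Now compute the angle at 7:38:
Hour hand: 7 x 30 + 38 x 0.5 = 229 degrees
Minute hand: 38 x 6 = 228 degrees
Difference: |229 - 228| = 1 degrees
The angle is 1 degrees

Final answer: 1 degrees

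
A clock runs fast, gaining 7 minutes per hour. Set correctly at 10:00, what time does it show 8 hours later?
For every 60 true minutes, the faulty clock advances 60 + 7 = 67 minutes.
True elapsed: 8 hours = 480 minutes.
Faulty clock advances: 480 x 67/60 = 536 minutes (drift: 56 minutes ahead).
Shown time: 10:00 + 536 minutes = 6:56.

Final answer: 6:56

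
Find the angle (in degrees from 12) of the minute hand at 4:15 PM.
The minute hand moves 6 degrees per minute.
At 4:15: 15 x 6 = 90 degrees

Final answer: 90 degrees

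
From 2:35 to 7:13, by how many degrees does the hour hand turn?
The hour hand moves 0.5 degrees per minute.
Time elapsed: 7:13 - 2:35 = 278 minutes
Angular displacement: 278 x 0.5 = 139 degrees

Final answer: 139 degrees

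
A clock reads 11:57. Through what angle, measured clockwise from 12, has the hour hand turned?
The hour hand moves 30 degrees per hour and 0.5 degrees per minute.
At 11:57: (11) x 30 + 57 x 0.5 = 330 + 28.5 = 358.5 degrees

Final answer: 358.5 degrees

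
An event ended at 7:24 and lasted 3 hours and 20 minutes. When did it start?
Starting time: 7:24 = 444 total minutes past 12:00
Subtracting: 3 hours and 20 minutes = 200 minutes
444 - 200 = 244 minutes
= 4 hours and 4 minutes past 12:00 = 4:04

Final answer: 4:04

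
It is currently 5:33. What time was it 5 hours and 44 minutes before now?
Starting time: 5:33 = 333 total minutes past 12:00
Subtracting: 5 hours and 44 minutes = 344 minutes
333 - 344 = -11 (negative, add 12 hours = 720) = 709 minutes
= 11 hours and 49 minutes past 12:00 = 11:49

Final answer: 11:49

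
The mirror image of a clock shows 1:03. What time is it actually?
Reflection across the vertical (12-6) axis maps a hand at angle A degrees to (360 - A) degrees, which sends a reading of T minutes past 12:00 to (720 - T) minutes past 12:00.
Mirror reads 1:03 = 63 minutes past 12:00.
Actual time: (720 - 63) mod 720 = 657 minutes = 10:57.

Final answer: 10:57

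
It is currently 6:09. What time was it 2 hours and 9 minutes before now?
Starting time: 6:09 = 369 total minutes past 12:00
Subtracting: 2 hours and 9 minutes = 129 minutes
369 - 129 = 240 minutes
= 4 hours past 12:00 = 4:00

Final answer: 4:00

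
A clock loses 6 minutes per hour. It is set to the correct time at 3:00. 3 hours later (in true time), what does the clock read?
For every 60 true minutes, the faulty clock advances 60 - 6 = 54 minutes.
True elapsed: 3 hours = 180 minutes.
Faulty clock advances: 180 x 54/60 = 162 minutes (drift: 18 minutes behind).
Shown time: 3:00 + 162 minutes = 5:42.

Final answer: 5:42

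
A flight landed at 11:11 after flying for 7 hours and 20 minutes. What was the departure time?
Starting time: 11:11 = 671 total minutes past 12:00
Subtracting: 7 hours and 20 minutes = 440 minutes
671 - 440 = 231 minutes
= 3 hours and 51 minutes past 12:00 = 3:51

Final answer: 3:51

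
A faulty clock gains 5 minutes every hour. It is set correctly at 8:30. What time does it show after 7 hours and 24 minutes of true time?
For every 60 true minutes, the faulty clock advances 60 + 5 = 65 minutes.
True elapsed: 7 hours and 24 minutes = 444 minutes.
Faulty clock advances: 444 x 65/60 = 481 minutes (drift: 37 minutes ahead).
Shown time: 8:30 + 481 minutes = 4:31.

Final answer: 4:31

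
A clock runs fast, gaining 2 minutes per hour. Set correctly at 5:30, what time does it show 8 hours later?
For every 60 true minutes, the faulty clock advances 60 + 2 = 62 minutes.
True elapsed: 8 hours = 480 minutes.
Faulty clock advances: 480 x 62/60 = 496 minutes (drift: 16 minutes ahead).
Shown time: 5:30 + 496 minutes = 1:46.

Final answer: 1:46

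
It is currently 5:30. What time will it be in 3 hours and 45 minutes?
Starting time: 5:30
Adding 45 minutes to 30 minutes: 30 + 45 = 75 minutes = 1 hour and 15 minutes
Adding 3 hours: 5 + 3 + 1 (carry) = 9
Final time: 9:15

Final answer: 9:15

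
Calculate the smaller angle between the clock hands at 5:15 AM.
Hour hand position: 5 x 30 + 15 x 0.5 = 157.5 degrees
Minute hand position: 15 x 6 = 90 degrees
Difference: |157.5 - 90| = 67.5 degrees
The angle between the hands is 67.5 degrees

Final answer: 67.5 degrees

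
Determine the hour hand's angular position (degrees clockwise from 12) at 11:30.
The hour hand moves 30 degrees per hour and 0.5 degrees per minute.
At 11:30: (11) x 30 + 30 x 0.5 = 330 + 15 = 345 degrees

Final answer: 345 degrees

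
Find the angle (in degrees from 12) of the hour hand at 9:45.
The hour hand moves 30 degrees per hour and 0.5 degrees per minute.
At 9:45: (9) x 30 + 45 x 0.5 = 270 + 22.5 = 292.5 degrees

Final answer: 292.5 degrees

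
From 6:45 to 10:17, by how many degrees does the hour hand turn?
The hour hand moves 0.5 degrees per minute.
Time elapsed: 10:17 - 6:45 = 212 minutes
Angular displacement: 212 x 0.5 = 106 degrees

Final answer: 106 degrees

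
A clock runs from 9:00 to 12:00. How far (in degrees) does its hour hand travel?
The hour hand moves 0.5 degrees per minute.
Time elapsed: 12:00 - 9:00 = 180 minutes
Angular displacement: 180 x 0.5 = 90 degrees

Final answer: 90 degrees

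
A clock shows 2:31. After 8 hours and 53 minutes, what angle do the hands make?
First find the time 8 hours and 53 minutes after 2:31.
Total minutes: 2 x 60 + 31 + 8 x 60 + 53 = 684.
684 mod 720 = 684 minutes = 11:24.
Now compute the angle at 11:24:
Hour hand: 11 x 30 + 24 x 0.5 = 342 degrees
Minute hand: 24 x 6 = 144 degrees
Difference: |342 - 144| = 198 degrees
Smaller angle: 360 - 198 = 162 degrees

Final answer: 162 degrees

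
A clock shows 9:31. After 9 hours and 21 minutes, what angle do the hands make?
First find the time 9 hours and 21 minutes after 9:31.
Total minutes: 9 x 60 + 31 + 9 x 60 + 21 = 1132.
1132 mod 720 = 412 minutes = 6:52.
Now compute the angle at 6:52:
Hour hand: 6 x 30 + 52 x 0.5 = 206 degrees
Minute hand: 52 x 6 = 312 degrees
Difference: |206 - 312| = 106 degrees
The angle is 106 degrees

Final answer: 106 degrees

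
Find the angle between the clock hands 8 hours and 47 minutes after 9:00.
First find the time 8 hours and 47 minutes after 9:00.
Total minutes: 9 x 60 + 0 + 8 x 60 + 47 = 1067.
1067 mod 720 = 347 minutes = 5:47.
Now compute the angle at 5:47:
Hour hand: 5 x 30 + 47 x 0.5 = 173.5 degrees
Minute hand: 47 x 6 = 282 degrees
Difference: |173.5 - 282| = 108.5 degrees
The angle is 108.5 degrees

Final answer: 108.5 degrees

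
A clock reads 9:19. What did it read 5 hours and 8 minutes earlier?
Starting time: 9:19 = 559 total minutes past 12:00
Subtracting: 5 hours and 8 minutes = 308 minutes
559 - 308 = 251 minutes
= 4 hours and 11 minutes past 12:00 = 4:11

Final answer: 4:11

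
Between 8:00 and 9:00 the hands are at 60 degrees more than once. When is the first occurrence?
At t minutes past 8:00, the hour hand is at 30 x 8 + 0.5t degrees and the minute hand is at 6t degrees.
The smaller angle between them is 60 degrees when |30H - 5.5t| = 60 or |30H - 5.5t| = 300.
With H = 8, solve 30 x 8 - 5.5t = +/- target for each target:
  t = (30 x 8 - 60) / 5.5 = 32.73
  t = (30 x 8 + 60) / 5.5 = 54.55
  t = (30 x 8 - 300) / 5.5 = -10.91 (outside (0, 60))
  t = (30 x 8 + 300) / 5.5 = 98.18 (outside (0, 60))
Valid solutions in (0, 60): {32.73, 54.55} minutes.
The first occurrence is t = 32.73 minutes.
The hands form a 60-degree angle at 32.73 minutes past 8:00.

Final answer: 32.73 minutes past 8:00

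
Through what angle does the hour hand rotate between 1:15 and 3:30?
The hour hand moves 0.5 degrees per minute.
Time elapsed: 3:30 - 1:15 = 135 minutes
Angular displacement: 135 x 0.5 = 67.5 degrees

Final answer: 67.5 degrees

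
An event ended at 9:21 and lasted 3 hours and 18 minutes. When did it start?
Starting time: 9:21 = 561 total minutes past 12:00
Subtracting: 3 hours and 18 minutes = 198 minutes
561 - 198 = 363 minutes
= 6 hours and 3 minutes past 12:00 = 6:03

Final answer: 6:03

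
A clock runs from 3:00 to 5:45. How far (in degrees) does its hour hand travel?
The hour hand moves 0.5 degrees per minute.
Time elapsed: 5:45 - 3:00 = 165 minutes
Angular displacement: 165 x 0.5 = 82.5 degrees

Final answer: 82.5 degrees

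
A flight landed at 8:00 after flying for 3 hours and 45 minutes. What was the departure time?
Starting time: 8:00 = 480 total minutes past 12:00
Subtracting: 3 hours and 45 minutes = 225 minutes
480 - 225 = 255 minutes
= 4 hours and 15 minutes past 12:00 = 4:15

Final answer: 4:15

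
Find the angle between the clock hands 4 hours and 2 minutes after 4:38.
First find the time 4 hours and 2 minutes after 4:38.
Total minutes: 4 x 60 + 38 + 4 x 60 + 2 = 520.
520 mod 720 = 520 minutes = 8:40.
Now compute the angle at 8:40:
Hour hand: 8 x 30 + 40 x 0.5 = 260 degrees
Minute hand: 40 x 6 = 240 degrees
Difference: |260 - 240| = 20 degrees
The angle is 20 degrees

Final answer: 20 degrees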